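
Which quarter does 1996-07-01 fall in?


Month: July (month 7)
Q1: Jan-Mar, Q2: Apr-Jun, Q3: Jul-Sep, Q4: Oct-Dec

Q3


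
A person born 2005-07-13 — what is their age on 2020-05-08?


Birth: 2005-07-13
Reference: 2020-05-08
Year difference: 2020 - 2005 = 15
Birthday not yet reached in 2020, subtract 1

14 years old


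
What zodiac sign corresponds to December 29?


Date: December 29
Conventional tropical zodiac dates: Capricorn from December 22 onward; Aquarius starts January 20
December 29 falls within the Capricorn range

Capricorn


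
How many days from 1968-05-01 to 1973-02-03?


From 1968-05-01 to 1973-02-03
1968-05-01: days before May = 31 + 29 + 31 + 30 = 121 (1968 is a leap year); day of year = 121 + 1 = 122
1973-02-03: days before February = 31; day of year = 31 + 3 = 34
Rest of 1968: 366 - 122 = 244
Full years 1969 (365), 1970 (365), 1971 (365), 1972 (366): 1461
Total = 244 + 1461 + 34 = 1739

1739 days


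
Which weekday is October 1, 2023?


Target: October 1, 2023
Anchor: Jan 1, 2023. With p = 2023 - 1 = 2022: (p + p//4 - p//100 + p//400) mod 7 = (2022 + 505 - 20 + 5) mod 7 = 2512 mod 7 = 6 -> Sunday (Mon=0 ... Sun=6)
Days before October (Jan-Sep): 273 days
Weekday index = (6 + 273) mod 7 = 6

Sunday


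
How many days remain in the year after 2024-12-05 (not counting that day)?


Day of year: 340 of 366
Remaining = 366 - 340

26 days


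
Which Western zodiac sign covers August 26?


Date: August 26
Conventional tropical zodiac dates: Virgo from August 23 onward; Libra starts September 23
August 26 falls within the Virgo range

Virgo


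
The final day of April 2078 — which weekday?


April 2078 has 30 days
Anchor: Jan 1, 2078. With p = 2078 - 1 = 2077: (p + p//4 - p//100 + p//400) mod 7 = (2077 + 519 - 20 + 5) mod 7 = 2581 mod 7 = 5 -> Saturday (Mon=0 ... Sun=6)
Days before April (Jan-Mar): 90; April 1 index = (5 + 90) mod 7 = 4 -> Friday
Last day offset: 30 - 1 = 29 days
Weekday index = (4 + 29) mod 7 = 5

Saturday, April 30


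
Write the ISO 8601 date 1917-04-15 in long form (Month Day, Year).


ISO 1917-04-15 parses as year=1917, month=04, day=15
Month 4 -> April

April 15, 1917


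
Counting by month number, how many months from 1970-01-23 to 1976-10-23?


From January 1970 to October 1976
6 years * 12 = 72 months, plus 9 months = 81

81 months


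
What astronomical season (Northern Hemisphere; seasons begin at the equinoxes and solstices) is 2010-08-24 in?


Date: August 24
Astronomical Summer (approx.; exact equinox/solstice day varies by year): June 21 to September 21
August 24 falls within the Summer window

Summer


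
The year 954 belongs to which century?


Century = (year - 1) // 100 + 1
= (954 - 1) // 100 + 1
= 953 // 100 + 1
= 9 + 1

10th century


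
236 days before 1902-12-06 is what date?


Start: 1902-12-06, subtract 236 days
Back 6 days from December 6 reaches November 30, 1902 -> 230 left
November 1902 has 30 days -> back to October 31, 1902 -> 200 left
October 1902 has 31 days -> back to September 30, 1902 -> 169 left
September 1902 has 30 days -> back to August 31, 1902 -> 139 left
August 1902 has 31 days -> back to July 31, 1902 -> 108 left
July 1902 has 31 days -> back to June 30, 1902 -> 77 left
June 1902 has 30 days -> back to May 31, 1902 -> 47 left
May 1902 has 31 days -> back to April 30, 1902 -> 16 left
April 1902: 30 - 16 = 14 -> lands on April 14

Result: 1902-04-14


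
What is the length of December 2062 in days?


December 2062

31 days


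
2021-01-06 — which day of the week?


Date: January 6, 2021
Anchor: Jan 1, 2021. With p = 2021 - 1 = 2020: (p + p//4 - p//100 + p//400) mod 7 = (2020 + 505 - 20 + 5) mod 7 = 2510 mod 7 = 4 -> Friday (Mon=0 ... Sun=6)
Days into year = 6 - 1 = 5
Weekday index = (4 + 5) mod 7 = 2

Day of the week: Wednesday


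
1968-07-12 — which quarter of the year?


Month: July (month 7)
Q1: Jan-Mar, Q2: Apr-Jun, Q3: Jul-Sep, Q4: Oct-Dec

Q3


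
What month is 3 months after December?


December is month 12
12 + 3 = 15; wrap: 15 - 12 = 3

March


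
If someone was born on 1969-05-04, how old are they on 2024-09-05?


Birth: 1969-05-04
Reference: 2024-09-05
Year difference: 2024 - 1969 = 55

55 years old


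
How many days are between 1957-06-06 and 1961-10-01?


From 1957-06-06 to 1961-10-01
1957-06-06: days before June = 31 + 28 + 31 + 30 + 31 = 151 (1957 is not a leap year); day of year = 151 + 6 = 157
1961-10-01: days before October = 31 + 28 + 31 + 30 + 31 + 30 + 31 + 31 + 30 = 273 (1961 is not a leap year); day of year = 273 + 1 = 274
Rest of 1957: 365 - 157 = 208
Full years 1958 (365), 1959 (365), 1960 (366): 1096
Total = 208 + 1096 + 274 = 1578

1578 days


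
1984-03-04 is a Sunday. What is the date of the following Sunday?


Current: Sunday
Target: Sunday
Days ahead: 7

Next Sunday: 1984-03-11


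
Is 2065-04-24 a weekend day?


Anchor: Jan 1, 2065. With p = 2065 - 1 = 2064: (p + p//4 - p//100 + p//400) mod 7 = (2064 + 516 - 20 + 5) mod 7 = 2565 mod 7 = 3 -> Thursday (Mon=0 ... Sun=6)
Day of year: 114; offset = 113
Weekday index = (3 + 113) mod 7 = 4 -> Friday
Weekend days: Saturday, Sunday

No


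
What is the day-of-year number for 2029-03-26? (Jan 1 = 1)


Date: March 26, 2029
Days in months 1 through 2: 59
Plus 26 days in March

Day of year: 85


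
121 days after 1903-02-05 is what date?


Start: 1903-02-05, add 121 days
February 1903 has 28 days: 28 - 5 = 23 days to February 28 -> 98 left
March 1903 has 31 days -> 67 left
April 1903 has 30 days -> 37 left
May 1903 has 31 days -> 6 left
June 1903: 6 <= 30 -> lands on June 6

Result: 1903-06-06


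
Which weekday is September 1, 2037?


Target: September 1, 2037
Anchor: Jan 1, 2037. With p = 2037 - 1 = 2036: (p + p//4 - p//100 + p//400) mod 7 = (2036 + 509 - 20 + 5) mod 7 = 2530 mod 7 = 3 -> Thursday (Mon=0 ... Sun=6)
Days before September (Jan-Aug): 243 days
Weekday index = (3 + 243) mod 7 = 1

Tuesday


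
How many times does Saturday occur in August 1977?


August 1977 has 31 days
Anchor: Jan 1, 1977. With p = 1977 - 1 = 1976: (p + p//4 - p//100 + p//400) mod 7 = (1976 + 494 - 19 + 4) mod 7 = 2455 mod 7 = 5 -> Saturday (Mon=0 ... Sun=6)
Days before August (Jan-Jul): 212; August 1 index = (5 + 212) mod 7 = 0 -> Monday
First Saturday is August 6
Saturdays: 6, 13, 20, 27

4 Saturdays


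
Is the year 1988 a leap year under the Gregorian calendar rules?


Gregorian leap year rule: divisible by 4, but not by 100, unless also by 400.
1988 is divisible by 4 but not 100 -> leap year

Yes


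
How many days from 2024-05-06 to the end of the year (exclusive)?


Day of year: 127 of 366
Remaining = 366 - 127

239 days


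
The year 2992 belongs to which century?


Century = (year - 1) // 100 + 1
= (2992 - 1) // 100 + 1
= 2991 // 100 + 1
= 29 + 1

30th century


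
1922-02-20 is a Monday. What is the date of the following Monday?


Current: Monday
Target: Monday
Days ahead: 7

Next Monday: 1922-02-27


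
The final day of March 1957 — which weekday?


March 1957 has 31 days
Anchor: Jan 1, 1957. With p = 1957 - 1 = 1956: (p + p//4 - p//100 + p//400) mod 7 = (1956 + 489 - 19 + 4) mod 7 = 2430 mod 7 = 1 -> Tuesday (Mon=0 ... Sun=6)
Days before March (Jan-Feb): 59; March 1 index = (1 + 59) mod 7 = 4 -> Friday
Last day offset: 31 - 1 = 30 days
Weekday index = (4 + 30) mod 7 = 6

Sunday, March 31


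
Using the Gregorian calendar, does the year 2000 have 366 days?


Gregorian leap year rule: divisible by 4, but not by 100, unless also by 400.
2000 is divisible by 400 -> leap year

Yes


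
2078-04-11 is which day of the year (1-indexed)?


Date: April 11, 2078
Days in months 1 through 3: 90
Plus 11 days in April

Day of year: 101


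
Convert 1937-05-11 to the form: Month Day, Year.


ISO 1937-05-11 parses as year=1937, month=05, day=11
Month 5 -> May

May 11, 1937


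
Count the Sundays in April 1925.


April 1925 has 30 days
Anchor: Jan 1, 1925. With p = 1925 - 1 = 1924: (p + p//4 - p//100 + p//400) mod 7 = (1924 + 481 - 19 + 4) mod 7 = 2390 mod 7 = 3 -> Thursday (Mon=0 ... Sun=6)
Days before April (Jan-Mar): 90; April 1 index = (3 + 90) mod 7 = 2 -> Wednesday
First Sunday is April 5
Sundays: 5, 12, 19, 26

4 Sundays


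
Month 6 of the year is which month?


Month 6 of 12

June


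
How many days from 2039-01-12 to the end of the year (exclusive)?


Day of year: 12 of 365
Remaining = 365 - 12

353 days


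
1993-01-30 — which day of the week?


Date: January 30, 1993
Anchor: Jan 1, 1993. With p = 1993 - 1 = 1992: (p + p//4 - p//100 + p//400) mod 7 = (1992 + 498 - 19 + 4) mod 7 = 2475 mod 7 = 4 -> Friday (Mon=0 ... Sun=6)
Days into year = 30 - 1 = 29
Weekday index = (4 + 29) mod 7 = 5

Day of the week: Saturday


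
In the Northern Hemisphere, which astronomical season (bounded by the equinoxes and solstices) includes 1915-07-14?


Date: July 14
Astronomical Summer (approx.; exact equinox/solstice day varies by year): June 21 to September 21
July 14 falls within the Summer window

Summer


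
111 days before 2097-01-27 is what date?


Start: 2097-01-27, subtract 111 days
Back 27 days from January 27 reaches December 31, 2096 -> 84 left
December 2096 has 31 days -> back to November 30, 2096 -> 53 left
November 2096 has 30 days -> back to October 31, 2096 -> 23 left
October 2096: 31 - 23 = 8 -> lands on October 8

Result: 2096-10-08


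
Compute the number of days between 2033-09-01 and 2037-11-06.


From 2033-09-01 to 2037-11-06
2033-09-01: days before September = 31 + 28 + 31 + 30 + 31 + 30 + 31 + 31 = 243 (2033 is not a leap year); day of year = 243 + 1 = 244
2037-11-06: days before November = 31 + 28 + 31 + 30 + 31 + 30 + 31 + 31 + 30 + 31 = 304 (2037 is not a leap year); day of year = 304 + 6 = 310
Rest of 2033: 365 - 244 = 121
Full years 2034 (365), 2035 (365), 2036 (366): 1096
Total = 121 + 1096 + 310 = 1527

1527 days


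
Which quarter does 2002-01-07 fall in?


Month: January (month 1)
Q1: Jan-Mar, Q2: Apr-Jun, Q3: Jul-Sep, Q4: Oct-Dec

Q1


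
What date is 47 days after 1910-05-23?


Start: 1910-05-23, add 47 days
May 1910 has 31 days: 31 - 23 = 8 days to May 31 -> 39 left
June 1910 has 30 days -> 9 left
July 1910: 9 <= 31 -> lands on July 9

Result: 1910-07-09


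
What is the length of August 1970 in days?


August 1970

31 days


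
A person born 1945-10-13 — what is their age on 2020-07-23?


Birth: 1945-10-13
Reference: 2020-07-23
Year difference: 2020 - 1945 = 75
Birthday not yet reached in 2020, subtract 1

74 years old


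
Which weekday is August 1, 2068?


Target: August 1, 2068
Anchor: Jan 1, 2068. With p = 2068 - 1 = 2067: (p + p//4 - p//100 + p//400) mod 7 = (2067 + 516 - 20 + 5) mod 7 = 2568 mod 7 = 6 -> Sunday (Mon=0 ... Sun=6)
Days before August (Jan-Jul): 213 days
Weekday index = (6 + 213) mod 7 = 2

Wednesday


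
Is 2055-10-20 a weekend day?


Anchor: Jan 1, 2055. With p = 2055 - 1 = 2054: (p + p//4 - p//100 + p//400) mod 7 = (2054 + 513 - 20 + 5) mod 7 = 2552 mod 7 = 4 -> Friday (Mon=0 ... Sun=6)
Day of year: 293; offset = 292
Weekday index = (4 + 292) mod 7 = 2 -> Wednesday
Weekend days: Saturday, Sunday

No


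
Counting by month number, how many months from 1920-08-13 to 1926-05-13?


From August 1920 to May 1926
6 years * 12 = 72 months, minus 3 months = 69

69 months


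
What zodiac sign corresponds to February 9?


Date: February 9
Conventional tropical zodiac dates: Aquarius from January 20 onward; Pisces starts February 19
February 9 falls within the Aquarius range

Aquarius


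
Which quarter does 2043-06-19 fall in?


Month: June (month 6)
Q1: Jan-Mar, Q2: Apr-Jun, Q3: Jul-Sep, Q4: Oct-Dec

Q2


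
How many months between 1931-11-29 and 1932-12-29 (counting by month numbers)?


From November 1931 to December 1932
1 year * 12 = 12 months, plus 1 month = 13

13 months


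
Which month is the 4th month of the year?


Month 4 of 12

April


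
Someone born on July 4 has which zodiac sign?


Date: July 4
Conventional tropical zodiac dates: Cancer from June 21 onward; Leo starts July 23
July 4 falls within the Cancer range

Cancer


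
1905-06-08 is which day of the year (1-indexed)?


Date: June 8, 1905
Days in months 1 through 5: 151
Plus 8 days in June

Day of year: 159


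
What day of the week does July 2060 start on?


Target: July 1, 2060
Anchor: Jan 1, 2060. With p = 2060 - 1 = 2059: (p + p//4 - p//100 + p//400) mod 7 = (2059 + 514 - 20 + 5) mod 7 = 2558 mod 7 = 3 -> Thursday (Mon=0 ... Sun=6)
Days before July (Jan-Jun): 182 days
Weekday index = (3 + 182) mod 7 = 3

Thursday


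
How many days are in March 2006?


March 2006

31 days


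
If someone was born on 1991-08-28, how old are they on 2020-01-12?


Birth: 1991-08-28
Reference: 2020-01-12
Year difference: 2020 - 1991 = 29
Birthday not yet reached in 2020, subtract 1

28 years old


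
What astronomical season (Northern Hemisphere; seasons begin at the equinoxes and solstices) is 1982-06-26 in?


Date: June 26
Astronomical Summer (approx.; exact equinox/solstice day varies by year): June 21 to September 21
June 26 falls within the Summer window

Summer


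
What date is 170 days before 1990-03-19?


Start: 1990-03-19, subtract 170 days
Back 19 days from March 19 reaches February 28, 1990 -> 151 left
February 1990 has 28 days -> back to January 31, 1990 -> 123 left
January 1990 has 31 days -> back to December 31, 1989 -> 92 left
December 1989 has 31 days -> back to November 30, 1989 -> 61 left
November 1989 has 30 days -> back to October 31, 1989 -> 31 left
October 1989 has 31 days -> back to September 30, 1989 -> 0 left
September 1989: 30 - 0 = 30 -> lands on September 30

Result: 1989-09-30


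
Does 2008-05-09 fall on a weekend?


Anchor: Jan 1, 2008. With p = 2008 - 1 = 2007: (p + p//4 - p//100 + p//400) mod 7 = (2007 + 501 - 20 + 5) mod 7 = 2493 mod 7 = 1 -> Tuesday (Mon=0 ... Sun=6)
Day of year: 130; offset = 129
Weekday index = (1 + 129) mod 7 = 4 -> Friday
Weekend days: Saturday, Sunday

No


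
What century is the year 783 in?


Century = (year - 1) // 100 + 1
= (783 - 1) // 100 + 1
= 782 // 100 + 1
= 7 + 1

8th century


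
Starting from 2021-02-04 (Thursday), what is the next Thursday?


Current: Thursday
Target: Thursday
Days ahead: 7

Next Thursday: 2021-02-11


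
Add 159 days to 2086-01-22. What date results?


Start: 2086-01-22, add 159 days
January 2086 has 31 days: 31 - 22 = 9 days to January 31 -> 150 left
February 2086 has 28 days -> 122 left
March 2086 has 31 days -> 91 left
April 2086 has 30 days -> 61 left
May 2086 has 31 days -> 30 left
June 2086: 30 <= 30 -> lands on June 30

Result: 2086-06-30


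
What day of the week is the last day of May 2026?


May 2026 has 31 days
Anchor: Jan 1, 2026. With p = 2026 - 1 = 2025: (p + p//4 - p//100 + p//400) mod 7 = (2025 + 506 - 20 + 5) mod 7 = 2516 mod 7 = 3 -> Thursday (Mon=0 ... Sun=6)
Days before May (Jan-Apr): 120; May 1 index = (3 + 120) mod 7 = 4 -> Friday
Last day offset: 31 - 1 = 30 days
Weekday index = (4 + 30) mod 7 = 6

Sunday, May 31


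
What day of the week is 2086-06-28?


Date: June 28, 2086
Anchor: Jan 1, 2086. With p = 2086 - 1 = 2085: (p + p//4 - p//100 + p//400) mod 7 = (2085 + 521 - 20 + 5) mod 7 = 2591 mod 7 = 1 -> Tuesday (Mon=0 ... Sun=6)
Days before June (Jan-May): 151; offset = 151 + 28 - 1 = 178
Weekday index = (1 + 178) mod 7 = 4

Day of the week: Friday


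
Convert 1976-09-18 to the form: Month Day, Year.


ISO 1976-09-18 parses as year=1976, month=09, day=18
Month 9 -> September

September 18, 1976


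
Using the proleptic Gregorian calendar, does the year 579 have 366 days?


Gregorian leap year rule: divisible by 4, but not by 100, unless also by 400.
579 is not divisible by 4 -> not a leap year

No


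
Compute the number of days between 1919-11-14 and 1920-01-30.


From 1919-11-14 to 1920-01-30
1919-11-14: days before November = 31 + 28 + 31 + 30 + 31 + 30 + 31 + 31 + 30 + 31 = 304 (1919 is not a leap year); day of year = 304 + 14 = 318
1920-01-30: day of year = 30
Rest of 1919: 365 - 318 = 47
Total = 47 + 30 = 77

77 days


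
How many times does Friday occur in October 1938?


October 1938 has 31 days
Anchor: Jan 1, 1938. With p = 1938 - 1 = 1937: (p + p//4 - p//100 + p//400) mod 7 = (1937 + 484 - 19 + 4) mod 7 = 2406 mod 7 = 5 -> Saturday (Mon=0 ... Sun=6)
Days before October (Jan-Sep): 273; October 1 index = (5 + 273) mod 7 = 5 -> Saturday
First Friday is October 7
Fridays: 7, 14, 21, 28

4 Fridays


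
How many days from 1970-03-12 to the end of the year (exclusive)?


Day of year: 71 of 365
Remaining = 365 - 71

294 days


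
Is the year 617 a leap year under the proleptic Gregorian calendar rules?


Gregorian leap year rule: divisible by 4, but not by 100, unless also by 400.
617 is not divisible by 4 -> not a leap year

No


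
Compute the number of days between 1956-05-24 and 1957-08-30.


From 1956-05-24 to 1957-08-30
1956-05-24: days before May = 31 + 29 + 31 + 30 = 121 (1956 is a leap year); day of year = 121 + 24 = 145
1957-08-30: days before August = 31 + 28 + 31 + 30 + 31 + 30 + 31 = 212 (1957 is not a leap year); day of year = 212 + 30 = 242
Rest of 1956: 366 - 145 = 221
Total = 221 + 242 = 463

463 days


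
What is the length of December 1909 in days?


December 1909

31 days


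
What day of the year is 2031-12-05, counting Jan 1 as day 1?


Date: December 5, 2031
Days in months 1 through 11: 334
Plus 5 days in December

Day of year: 339


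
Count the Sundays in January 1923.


January 1923 has 31 days
Anchor: Jan 1, 1923. With p = 1923 - 1 = 1922: (p + p//4 - p//100 + p//400) mod 7 = (1922 + 480 - 19 + 4) mod 7 = 2387 mod 7 = 0 -> Monday (Mon=0 ... Sun=6)
January 1 is the anchor itself -> Monday
First Sunday is January 7
Sundays: 7, 14, 21, 28

4 Sundays


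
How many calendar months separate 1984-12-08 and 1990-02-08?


From December 1984 to February 1990
6 years * 12 = 72 months, minus 10 months = 62

62 months


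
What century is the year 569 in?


Century = (year - 1) // 100 + 1
= (569 - 1) // 100 + 1
= 568 // 100 + 1
= 5 + 1

6th century


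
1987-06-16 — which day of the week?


Date: June 16, 1987
Anchor: Jan 1, 1987. With p = 1987 - 1 = 1986: (p + p//4 - p//100 + p//400) mod 7 = (1986 + 496 - 19 + 4) mod 7 = 2467 mod 7 = 3 -> Thursday (Mon=0 ... Sun=6)
Days before June (Jan-May): 151; offset = 151 + 16 - 1 = 166
Weekday index = (3 + 166) mod 7 = 1

Day of the week: Tuesday


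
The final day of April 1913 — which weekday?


April 1913 has 30 days
Anchor: Jan 1, 1913. With p = 1913 - 1 = 1912: (p + p//4 - p//100 + p//400) mod 7 = (1912 + 478 - 19 + 4) mod 7 = 2375 mod 7 = 2 -> Wednesday (Mon=0 ... Sun=6)
Days before April (Jan-Mar): 90; April 1 index = (2 + 90) mod 7 = 1 -> Tuesday
Last day offset: 30 - 1 = 29 days
Weekday index = (1 + 29) mod 7 = 2

Wednesday, April 30


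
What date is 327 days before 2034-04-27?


Start: 2034-04-27, subtract 327 days
Back 27 days from April 27 reaches March 31, 2034 -> 300 left
March 2034 has 31 days -> back to February 28, 2034 -> 269 left
February 2034 has 28 days -> back to January 31, 2034 -> 241 left
January 2034 has 31 days -> back to December 31, 2033 -> 210 left
December 2033 has 31 days -> back to November 30, 2033 -> 179 left
November 2033 has 30 days -> back to October 31, 2033 -> 149 left
October 2033 has 31 days -> back to September 30, 2033 -> 118 left
September 2033 has 30 days -> back to August 31, 2033 -> 88 left
August 2033 has 31 days -> back to July 31, 2033 -> 57 left
July 2033 has 31 days -> back to June 30, 2033 -> 26 left
June 2033: 30 - 26 = 4 -> lands on June 4

Result: 2033-06-04


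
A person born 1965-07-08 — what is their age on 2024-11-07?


Birth: 1965-07-08
Reference: 2024-11-07
Year difference: 2024 - 1965 = 59

59 years old


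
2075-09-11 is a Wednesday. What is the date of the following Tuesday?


Current: Wednesday
Target: Tuesday
Days ahead: 6

Next Tuesday: 2075-09-17


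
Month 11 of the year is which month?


Month 11 of 12

November


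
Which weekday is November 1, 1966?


Target: November 1, 1966
Anchor: Jan 1, 1966. With p = 1966 - 1 = 1965: (p + p//4 - p//100 + p//400) mod 7 = (1965 + 491 - 19 + 4) mod 7 = 2441 mod 7 = 5 -> Saturday (Mon=0 ... Sun=6)
Days before November (Jan-Oct): 304 days
Weekday index = (5 + 304) mod 7 = 1

Tuesday


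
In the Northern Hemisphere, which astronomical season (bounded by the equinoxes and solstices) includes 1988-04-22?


Date: April 22
Astronomical Spring (approx.; exact equinox/solstice day varies by year): March 20 to June 20
April 22 falls within the Spring window

Spring


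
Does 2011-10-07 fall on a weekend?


Anchor: Jan 1, 2011. With p = 2011 - 1 = 2010: (p + p//4 - p//100 + p//400) mod 7 = (2010 + 502 - 20 + 5) mod 7 = 2497 mod 7 = 5 -> Saturday (Mon=0 ... Sun=6)
Day of year: 280; offset = 279
Weekday index = (5 + 279) mod 7 = 4 -> Friday
Weekend days: Saturday, Sunday

No


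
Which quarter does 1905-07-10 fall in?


Month: July (month 7)
Q1: Jan-Mar, Q2: Apr-Jun, Q3: Jul-Sep, Q4: Oct-Dec

Q3


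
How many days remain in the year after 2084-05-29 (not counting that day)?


Day of year: 150 of 366
Remaining = 366 - 150

216 days


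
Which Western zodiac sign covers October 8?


Date: October 8
Conventional tropical zodiac dates: Libra from September 23 onward; Scorpio starts October 23
October 8 falls within the Libra range

Libra


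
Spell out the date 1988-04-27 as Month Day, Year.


ISO 1988-04-27 parses as year=1988, month=04, day=27
Month 4 -> April

April 27, 1988


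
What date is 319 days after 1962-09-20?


Start: 1962-09-20, add 319 days
September 1962 has 30 days: 30 - 20 = 10 days to September 30 -> 309 left
October 1962 has 31 days -> 278 left
November 1962 has 30 days -> 248 left
December 1962 has 31 days -> 217 left
January 1963 has 31 days -> 186 left
February 1963 has 28 days -> 158 left
March 1963 has 31 days -> 127 left
April 1963 has 30 days -> 97 left
May 1963 has 31 days -> 66 left
June 1963 has 30 days -> 36 left
July 1963 has 31 days -> 5 left
August 1963: 5 <= 31 -> lands on August 5

Result: 1963-08-05


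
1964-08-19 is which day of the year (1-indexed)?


Date: August 19, 1964
Days in months 1 through 7: 213
Plus 19 days in August

Day of year: 232


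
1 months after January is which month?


January is month 1
1 + 1 = 2

February


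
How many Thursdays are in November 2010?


November 2010 has 30 days
Anchor: Jan 1, 2010. With p = 2010 - 1 = 2009: (p + p//4 - p//100 + p//400) mod 7 = (2009 + 502 - 20 + 5) mod 7 = 2496 mod 7 = 4 -> Friday (Mon=0 ... Sun=6)
Days before November (Jan-Oct): 304; November 1 index = (4 + 304) mod 7 = 0 -> Monday
First Thursday is November 4
Thursdays: 4, 11, 18, 25

4 Thursdays


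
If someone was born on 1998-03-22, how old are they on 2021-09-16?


Birth: 1998-03-22
Reference: 2021-09-16
Year difference: 2021 - 1998 = 23

23 years old


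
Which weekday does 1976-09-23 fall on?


Date: September 23, 1976
Anchor: Jan 1, 1976. With p = 1976 - 1 = 1975: (p + p//4 - p//100 + p//400) mod 7 = (1975 + 493 - 19 + 4) mod 7 = 2453 mod 7 = 3 -> Thursday (Mon=0 ... Sun=6)
Days before September (Jan-Aug): 244; offset = 244 + 23 - 1 = 266
Weekday index = (3 + 266) mod 7 = 3

Day of the week: Thursday


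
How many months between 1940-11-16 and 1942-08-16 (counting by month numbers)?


From November 1940 to August 1942
2 years * 12 = 24 months, minus 3 months = 21

21 months


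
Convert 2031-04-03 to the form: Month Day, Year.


ISO 2031-04-03 parses as year=2031, month=04, day=03
Month 4 -> April

April 3, 2031


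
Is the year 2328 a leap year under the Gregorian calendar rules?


Gregorian leap year rule: divisible by 4, but not by 100, unless also by 400.
2328 is divisible by 4 but not 100 -> leap year

Yes


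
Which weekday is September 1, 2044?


Target: September 1, 2044
Anchor: Jan 1, 2044. With p = 2044 - 1 = 2043: (p + p//4 - p//100 + p//400) mod 7 = (2043 + 510 - 20 + 5) mod 7 = 2538 mod 7 = 4 -> Friday (Mon=0 ... Sun=6)
Days before September (Jan-Aug): 244 days
Weekday index = (4 + 244) mod 7 = 3

Thursday


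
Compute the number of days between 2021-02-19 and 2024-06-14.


From 2021-02-19 to 2024-06-14
2021-02-19: days before February = 31; day of year = 31 + 19 = 50
2024-06-14: days before June = 31 + 29 + 31 + 30 + 31 = 152 (2024 is a leap year); day of year = 152 + 14 = 166
Rest of 2021: 365 - 50 = 315
Full years 2022 (365), 2023 (365): 730
Total = 315 + 730 + 166 = 1211

1211 days


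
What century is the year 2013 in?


Century = (year - 1) // 100 + 1
= (2013 - 1) // 100 + 1
= 2012 // 100 + 1
= 20 + 1

21st century


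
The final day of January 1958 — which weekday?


January 1958 has 31 days
Anchor: Jan 1, 1958. With p = 1958 - 1 = 1957: (p + p//4 - p//100 + p//400) mod 7 = (1957 + 489 - 19 + 4) mod 7 = 2431 mod 7 = 2 -> Wednesday (Mon=0 ... Sun=6)
January 1 is the anchor itself -> Wednesday
Last day offset: 31 - 1 = 30 days
Weekday index = (2 + 30) mod 7 = 4

Friday, January 31


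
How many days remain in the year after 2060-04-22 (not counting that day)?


Day of year: 113 of 366
Remaining = 366 - 113

253 days


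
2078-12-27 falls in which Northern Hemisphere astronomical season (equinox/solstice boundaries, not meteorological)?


Date: December 27
Astronomical Winter (approx.; exact equinox/solstice day varies by year): December 21 to March 19
December 27 falls within the Winter window

Winter


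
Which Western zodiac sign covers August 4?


Date: August 4
Conventional tropical zodiac dates: Leo from July 23 onward; Virgo starts August 23
August 4 falls within the Leo range

Leo


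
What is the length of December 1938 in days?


December 1938

31 days


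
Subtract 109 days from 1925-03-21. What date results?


Start: 1925-03-21, subtract 109 days
Back 21 days from March 21 reaches February 28, 1925 -> 88 left
February 1925 has 28 days -> back to January 31, 1925 -> 60 left
January 1925 has 31 days -> back to December 31, 1924 -> 29 left
December 1924: 31 - 29 = 2 -> lands on December 2

Result: 1924-12-02


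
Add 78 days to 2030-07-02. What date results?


Start: 2030-07-02, add 78 days
July 2030 has 31 days: 31 - 2 = 29 days to July 31 -> 49 left
August 2030 has 31 days -> 18 left
September 2030: 18 <= 30 -> lands on September 18

Result: 2030-09-18


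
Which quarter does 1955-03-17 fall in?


Month: March (month 3)
Q1: Jan-Mar, Q2: Apr-Jun, Q3: Jul-Sep, Q4: Oct-Dec

Q1


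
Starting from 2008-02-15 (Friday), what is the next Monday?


Current: Friday
Target: Monday
Days ahead: 3

Next Monday: 2008-02-18


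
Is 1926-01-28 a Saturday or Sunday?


Anchor: Jan 1, 1926. With p = 1926 - 1 = 1925: (p + p//4 - p//100 + p//400) mod 7 = (1925 + 481 - 19 + 4) mod 7 = 2391 mod 7 = 4 -> Friday (Mon=0 ... Sun=6)
Day of year: 28; offset = 27
Weekday index = (4 + 27) mod 7 = 3 -> Thursday
Weekend days: Saturday, Sunday

No


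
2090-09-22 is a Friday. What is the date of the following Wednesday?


Current: Friday
Target: Wednesday
Days ahead: 5

Next Wednesday: 2090-09-27


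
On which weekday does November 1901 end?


November 1901 has 30 days
Anchor: Jan 1, 1901. With p = 1901 - 1 = 1900: (p + p//4 - p//100 + p//400) mod 7 = (1900 + 475 - 19 + 4) mod 7 = 2360 mod 7 = 1 -> Tuesday (Mon=0 ... Sun=6)
Days before November (Jan-Oct): 304; November 1 index = (1 + 304) mod 7 = 4 -> Friday
Last day offset: 30 - 1 = 29 days
Weekday index = (4 + 29) mod 7 = 5

Saturday, November 30


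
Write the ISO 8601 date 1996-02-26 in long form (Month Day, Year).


ISO 1996-02-26 parses as year=1996, month=02, day=26
Month 2 -> February

February 26, 1996


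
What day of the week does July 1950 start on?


Target: July 1, 1950
Anchor: Jan 1, 1950. With p = 1950 - 1 = 1949: (p + p//4 - p//100 + p//400) mod 7 = (1949 + 487 - 19 + 4) mod 7 = 2421 mod 7 = 6 -> Sunday (Mon=0 ... Sun=6)
Days before July (Jan-Jun): 181 days
Weekday index = (6 + 181) mod 7 = 5

Saturday


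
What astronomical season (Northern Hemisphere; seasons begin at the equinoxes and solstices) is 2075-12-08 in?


Date: December 8
Astronomical Autumn (approx.; exact equinox/solstice day varies by year): September 22 to December 20
December 8 falls within the Autumn window

Autumn


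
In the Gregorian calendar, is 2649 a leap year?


Gregorian leap year rule: divisible by 4, but not by 100, unless also by 400.
2649 is not divisible by 4 -> not a leap year

No


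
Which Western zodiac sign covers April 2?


Date: April 2
Conventional tropical zodiac dates: Aries from March 21 onward; Taurus starts April 20
April 2 falls within the Aries range

Aries


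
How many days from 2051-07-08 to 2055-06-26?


From 2051-07-08 to 2055-06-26
2051-07-08: days before July = 31 + 28 + 31 + 30 + 31 + 30 = 181 (2051 is not a leap year); day of year = 181 + 8 = 189
2055-06-26: days before June = 31 + 28 + 31 + 30 + 31 = 151 (2055 is not a leap year); day of year = 151 + 26 = 177
Rest of 2051: 365 - 189 = 176
Full years 2052 (366), 2053 (365), 2054 (365): 1096
Total = 176 + 1096 + 177 = 1449

1449 days


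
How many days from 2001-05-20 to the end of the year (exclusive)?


Day of year: 140 of 365
Remaining = 365 - 140

225 days


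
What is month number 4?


Month 4 of 12

April


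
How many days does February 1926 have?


February 1926 (leap year: no)

28 days


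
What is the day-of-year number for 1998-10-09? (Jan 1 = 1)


Date: October 9, 1998
Days in months 1 through 9: 273
Plus 9 days in October

Day of year: 282


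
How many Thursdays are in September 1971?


September 1971 has 30 days
Anchor: Jan 1, 1971. With p = 1971 - 1 = 1970: (p + p//4 - p//100 + p//400) mod 7 = (1970 + 492 - 19 + 4) mod 7 = 2447 mod 7 = 4 -> Friday (Mon=0 ... Sun=6)
Days before September (Jan-Aug): 243; September 1 index = (4 + 243) mod 7 = 2 -> Wednesday
First Thursday is September 2
Thursdays: 2, 9, 16, 23, 30

5 Thursdays


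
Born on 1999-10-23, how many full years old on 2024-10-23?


Birth: 1999-10-23
Reference: 2024-10-23
Year difference: 2024 - 1999 = 25

25 years old


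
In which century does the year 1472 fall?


Century = (year - 1) // 100 + 1
= (1472 - 1) // 100 + 1
= 1471 // 100 + 1
= 14 + 1

15th century


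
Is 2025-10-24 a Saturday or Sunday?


Anchor: Jan 1, 2025. With p = 2025 - 1 = 2024: (p + p//4 - p//100 + p//400) mod 7 = (2024 + 506 - 20 + 5) mod 7 = 2515 mod 7 = 2 -> Wednesday (Mon=0 ... Sun=6)
Day of year: 297; offset = 296
Weekday index = (2 + 296) mod 7 = 4 -> Friday
Weekend days: Saturday, Sunday

No


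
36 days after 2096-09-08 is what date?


Start: 2096-09-08, add 36 days
September 2096 has 30 days: 30 - 8 = 22 days to September 30 -> 14 left
October 2096: 14 <= 31 -> lands on October 14

Result: 2096-10-14


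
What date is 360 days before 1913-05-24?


Start: 1913-05-24, subtract 360 days
Back 24 days from May 24 reaches April 30, 1913 -> 336 left
April 1913 has 30 days -> back to March 31, 1913 -> 306 left
March 1913 has 31 days -> back to February 28, 1913 -> 275 left
February 1913 has 28 days -> back to January 31, 1913 -> 247 left
January 1913 has 31 days -> back to December 31, 1912 -> 216 left
December 1912 has 31 days -> back to November 30, 1912 -> 185 left
November 1912 has 30 days -> back to October 31, 1912 -> 155 left
October 1912 has 31 days -> back to September 30, 1912 -> 124 left
September 1912 has 30 days -> back to August 31, 1912 -> 94 left
August 1912 has 31 days -> back to July 31, 1912 -> 63 left
July 1912 has 31 days -> back to June 30, 1912 -> 32 left
June 1912 has 30 days -> back to May 31, 1912 -> 2 left
May 1912: 31 - 2 = 29 -> lands on May 29

Result: 1912-05-29


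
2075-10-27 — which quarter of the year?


Month: October (month 10)
Q1: Jan-Mar, Q2: Apr-Jun, Q3: Jul-Sep, Q4: Oct-Dec

Q4


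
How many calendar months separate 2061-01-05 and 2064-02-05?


From January 2061 to February 2064
3 years * 12 = 36 months, plus 1 month = 37

37 months


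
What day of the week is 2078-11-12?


Date: November 12, 2078
Anchor: Jan 1, 2078. With p = 2078 - 1 = 2077: (p + p//4 - p//100 + p//400) mod 7 = (2077 + 519 - 20 + 5) mod 7 = 2581 mod 7 = 5 -> Saturday (Mon=0 ... Sun=6)
Days before November (Jan-Oct): 304; offset = 304 + 12 - 1 = 315
Weekday index = (5 + 315) mod 7 = 5

Day of the week: Saturday


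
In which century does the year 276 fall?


Century = (year - 1) // 100 + 1
= (276 - 1) // 100 + 1
= 275 // 100 + 1
= 2 + 1

3rd century


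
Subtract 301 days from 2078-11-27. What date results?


Start: 2078-11-27, subtract 301 days
Back 27 days from November 27 reaches October 31, 2078 -> 274 left
October 2078 has 31 days -> back to September 30, 2078 -> 243 left
September 2078 has 30 days -> back to August 31, 2078 -> 213 left
August 2078 has 31 days -> back to July 31, 2078 -> 182 left
July 2078 has 31 days -> back to June 30, 2078 -> 151 left
June 2078 has 30 days -> back to May 31, 2078 -> 121 left
May 2078 has 31 days -> back to April 30, 2078 -> 90 left
April 2078 has 30 days -> back to March 31, 2078 -> 60 left
March 2078 has 31 days -> back to February 28, 2078 -> 29 left
February 2078 has 28 days -> back to January 31, 2078 -> 1 left
January 2078: 31 - 1 = 30 -> lands on January 30

Result: 2078-01-30


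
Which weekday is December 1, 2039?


Target: December 1, 2039
Anchor: Jan 1, 2039. With p = 2039 - 1 = 2038: (p + p//4 - p//100 + p//400) mod 7 = (2038 + 509 - 20 + 5) mod 7 = 2532 mod 7 = 5 -> Saturday (Mon=0 ... Sun=6)
Days before December (Jan-Nov): 334 days
Weekday index = (5 + 334) mod 7 = 3

Thursday


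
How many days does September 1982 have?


September 1982

30 days


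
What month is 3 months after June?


June is month 6
6 + 3 = 9

September


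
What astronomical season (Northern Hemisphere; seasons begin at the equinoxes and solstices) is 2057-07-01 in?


Date: July 1
Astronomical Summer (approx.; exact equinox/solstice day varies by year): June 21 to September 21
July 1 falls within the Summer window

Summer


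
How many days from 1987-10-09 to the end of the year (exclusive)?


Day of year: 282 of 365
Remaining = 365 - 282

83 days


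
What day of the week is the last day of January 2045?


January 2045 has 31 days
Anchor: Jan 1, 2045. With p = 2045 - 1 = 2044: (p + p//4 - p//100 + p//400) mod 7 = (2044 + 511 - 20 + 5) mod 7 = 2540 mod 7 = 6 -> Sunday (Mon=0 ... Sun=6)
January 1 is the anchor itself -> Sunday
Last day offset: 31 - 1 = 30 days
Weekday index = (6 + 30) mod 7 = 1

Tuesday, January 31


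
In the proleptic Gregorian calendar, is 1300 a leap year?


Gregorian leap year rule: divisible by 4, but not by 100, unless also by 400.
1300 is divisible by 100 but not 400 -> not a leap year

No


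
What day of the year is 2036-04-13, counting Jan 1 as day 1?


Date: April 13, 2036
Days in months 1 through 3: 91
Plus 13 days in April

Day of year: 104


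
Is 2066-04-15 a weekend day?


Anchor: Jan 1, 2066. With p = 2066 - 1 = 2065: (p + p//4 - p//100 + p//400) mod 7 = (2065 + 516 - 20 + 5) mod 7 = 2566 mod 7 = 4 -> Friday (Mon=0 ... Sun=6)
Day of year: 105; offset = 104
Weekday index = (4 + 104) mod 7 = 3 -> Thursday
Weekend days: Saturday, Sunday

No


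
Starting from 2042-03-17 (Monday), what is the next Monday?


Current: Monday
Target: Monday
Days ahead: 7

Next Monday: 2042-03-24


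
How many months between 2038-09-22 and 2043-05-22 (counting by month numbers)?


From September 2038 to May 2043
5 years * 12 = 60 months, minus 4 months = 56

56 months


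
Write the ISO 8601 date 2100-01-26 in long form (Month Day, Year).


ISO 2100-01-26 parses as year=2100, month=01, day=26
Month 1 -> January

January 26, 2100


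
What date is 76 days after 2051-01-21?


Start: 2051-01-21, add 76 days
January 2051 has 31 days: 31 - 21 = 10 days to January 31 -> 66 left
February 2051 has 28 days -> 38 left
March 2051 has 31 days -> 7 left
April 2051: 7 <= 30 -> lands on April 7

Result: 2051-04-07


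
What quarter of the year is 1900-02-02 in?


Month: February (month 2)
Q1: Jan-Mar, Q2: Apr-Jun, Q3: Jul-Sep, Q4: Oct-Dec

Q1


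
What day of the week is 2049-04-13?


Date: April 13, 2049
Anchor: Jan 1, 2049. With p = 2049 - 1 = 2048: (p + p//4 - p//100 + p//400) mod 7 = (2048 + 512 - 20 + 5) mod 7 = 2545 mod 7 = 4 -> Friday (Mon=0 ... Sun=6)
Days before April (Jan-Mar): 90; offset = 90 + 13 - 1 = 102
Weekday index = (4 + 102) mod 7 = 1

Day of the week: Tuesday


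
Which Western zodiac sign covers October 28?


Date: October 28
Conventional tropical zodiac dates: Scorpio from October 23 onward; Sagittarius starts November 22
October 28 falls within the Scorpio range

Scorpio


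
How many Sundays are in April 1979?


April 1979 has 30 days
Anchor: Jan 1, 1979. With p = 1979 - 1 = 1978: (p + p//4 - p//100 + p//400) mod 7 = (1978 + 494 - 19 + 4) mod 7 = 2457 mod 7 = 0 -> Monday (Mon=0 ... Sun=6)
Days before April (Jan-Mar): 90; April 1 index = (0 + 90) mod 7 = 6 -> Sunday
First Sunday is April 1
Sundays: 1, 8, 15, 22, 29

5 Sundays


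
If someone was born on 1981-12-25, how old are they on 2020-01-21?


Birth: 1981-12-25
Reference: 2020-01-21
Year difference: 2020 - 1981 = 39
Birthday not yet reached in 2020, subtract 1

38 years old


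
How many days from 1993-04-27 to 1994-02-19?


From 1993-04-27 to 1994-02-19
1993-04-27: days before April = 31 + 28 + 31 = 90 (1993 is not a leap year); day of year = 90 + 27 = 117
1994-02-19: days before February = 31; day of year = 31 + 19 = 50
Rest of 1993: 365 - 117 = 248
Total = 248 + 50 = 298

298 days


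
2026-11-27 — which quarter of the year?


Month: November (month 11)
Q1: Jan-Mar, Q2: Apr-Jun, Q3: Jul-Sep, Q4: Oct-Dec

Q4


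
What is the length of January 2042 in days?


January 2042

31 days


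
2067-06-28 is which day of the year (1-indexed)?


Date: June 28, 2067
Days in months 1 through 5: 151
Plus 28 days in June

Day of year: 179


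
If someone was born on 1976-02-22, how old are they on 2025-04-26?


Birth: 1976-02-22
Reference: 2025-04-26
Year difference: 2025 - 1976 = 49

49 years old


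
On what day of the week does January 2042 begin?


Target: January 1, 2042
Anchor: Jan 1, 2042. With p = 2042 - 1 = 2041: (p + p//4 - p//100 + p//400) mod 7 = (2041 + 510 - 20 + 5) mod 7 = 2536 mod 7 = 2 -> Wednesday (Mon=0 ... Sun=6)
Offset from anchor: 0 days
Weekday index = (2 + 0) mod 7 = 2

Wednesday


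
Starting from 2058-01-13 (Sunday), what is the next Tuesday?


Current: Sunday
Target: Tuesday
Days ahead: 2

Next Tuesday: 2058-01-15


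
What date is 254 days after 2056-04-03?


Start: 2056-04-03, add 254 days
April 2056 has 30 days: 30 - 3 = 27 days to April 30 -> 227 left
May 2056 has 31 days -> 196 left
June 2056 has 30 days -> 166 left
July 2056 has 31 days -> 135 left
August 2056 has 31 days -> 104 left
September 2056 has 30 days -> 74 left
October 2056 has 31 days -> 43 left
November 2056 has 30 days -> 13 left
December 2056: 13 <= 31 -> lands on December 13

Result: 2056-12-13


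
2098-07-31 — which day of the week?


Date: July 31, 2098
Anchor: Jan 1, 2098. With p = 2098 - 1 = 2097: (p + p//4 - p//100 + p//400) mod 7 = (2097 + 524 - 20 + 5) mod 7 = 2606 mod 7 = 2 -> Wednesday (Mon=0 ... Sun=6)
Days before July (Jan-Jun): 181; offset = 181 + 31 - 1 = 211
Weekday index = (2 + 211) mod 7 = 3

Day of the week: Thursday
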